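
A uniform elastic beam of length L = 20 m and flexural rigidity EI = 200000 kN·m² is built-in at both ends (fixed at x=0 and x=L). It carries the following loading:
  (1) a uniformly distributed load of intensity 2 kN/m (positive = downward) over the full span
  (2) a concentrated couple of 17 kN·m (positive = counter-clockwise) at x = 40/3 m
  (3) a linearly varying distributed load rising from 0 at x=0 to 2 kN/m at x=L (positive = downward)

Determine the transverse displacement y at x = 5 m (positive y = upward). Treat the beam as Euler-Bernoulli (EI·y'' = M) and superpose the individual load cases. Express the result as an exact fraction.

Load 1 — uniform load w=2 kN/m over full span:
  y_1 = -wx²(L-x)²/(24EI) = -2·5²·(20-5)²/(24·200000) = -3/1280 m
Load 2 — applied couple M₀=17 kN·m at a=40/3 m (b=L-a=20/3):
  y_2 = (R_Ax³/6 - M_Ax²/2)/EI  [x≤a] with R_A=17/15, M_A=17/3 = ((17/15)·5³/6 - (17/3)·5²/2)/200000 = -17/72000 m
Load 3 — triangular load w₀=2 kN/m (0→w₀ over full span):
  y_3 = -w₀x²(L-x)²(x+2L)/(120LEI) = -2·5²·(20-5)²·(5+2·20)/(120·20·200000) = -27/25600 m
Superposition: y = Σ y_i = -4187/1152000 m ≈ -0.003635 m

y(5) = -4187/1152000 m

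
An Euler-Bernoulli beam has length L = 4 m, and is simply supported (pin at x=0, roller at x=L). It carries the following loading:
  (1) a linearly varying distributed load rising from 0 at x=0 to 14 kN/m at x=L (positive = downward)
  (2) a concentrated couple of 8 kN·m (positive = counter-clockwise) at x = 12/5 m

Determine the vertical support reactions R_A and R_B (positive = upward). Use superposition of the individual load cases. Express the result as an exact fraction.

R_A = 34/3 kN, R_B = 50/3 kN

Load 1 — triangular load w₀=14 kN/m (0→w₀ over full span):
  R_A = w₀L/6 = 14·4/6 = 28/3 kN
  R_B = w₀L/3 = 14·4/3 = 56/3 kN
Load 2 — applied couple M₀=8 kN·m at a=12/5 m (b=L-a=8/5):
  R_A = M₀/L = 8/4 = 2 kN
  R_B = -M₀/L = -8/4 = -2 kN
Superposition: R_A = 34/3 kN, R_B = 50/3 kN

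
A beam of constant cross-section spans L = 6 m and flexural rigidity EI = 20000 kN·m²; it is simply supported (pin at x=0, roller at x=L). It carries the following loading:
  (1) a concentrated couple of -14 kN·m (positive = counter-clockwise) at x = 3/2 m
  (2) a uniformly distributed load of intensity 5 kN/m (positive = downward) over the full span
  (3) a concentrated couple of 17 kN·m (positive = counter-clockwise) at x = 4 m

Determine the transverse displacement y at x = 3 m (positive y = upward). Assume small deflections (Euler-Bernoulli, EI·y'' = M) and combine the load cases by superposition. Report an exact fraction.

y(3) = -517/80000 m

Load 1 — applied couple M₀=-14 kN·m at a=3/2 m (b=L-a=9/2):
  y_1 = (M₀x³/(6L)-M₀(x-a)²/2+C₁x)/EI  [x>a] with C₁=M₀(3b²-L²)/(6L)=-77/8 = ((-14)·3³/(6·6)-(-14)·(3-(3/2))²/2+(-77/8)·3)/20000 = -189/160000 m
Load 2 — uniform load w=5 kN/m over full span:
  y_2 = -wx(L³-2Lx²+x³)/(24EI) = -5·3·(6³-2·6·3²+3³)/(24·20000) = -27/6400 m
Load 3 — applied couple M₀=17 kN·m at a=4 m (b=L-a=2):
  y_3 = (M₀x³/(6L)+C₁x)/EI  [x≤a] with C₁=M₀(3b²-L²)/(6L)=-34/3 = (17·3³/(6·6)+(-34/3)·3)/20000 = -17/16000 m
Superposition: y = Σ y_i = -517/80000 m ≈ -0.006463 m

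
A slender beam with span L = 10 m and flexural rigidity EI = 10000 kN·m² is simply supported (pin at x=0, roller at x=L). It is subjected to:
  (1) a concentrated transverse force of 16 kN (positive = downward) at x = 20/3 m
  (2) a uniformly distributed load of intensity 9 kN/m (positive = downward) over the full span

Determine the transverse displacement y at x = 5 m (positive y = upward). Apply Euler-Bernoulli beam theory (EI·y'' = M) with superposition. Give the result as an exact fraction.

Load 1 — point force P=16 kN at a=20/3 m (b=L-a=10/3):
  y_1 = -Pbx(L²-b²-x²)/(6LEI)  [x≤a] = -16·(10/3)·5·(10²-(10/3)²-5²)/(6·10·10000) = -23/810 m
Load 2 — uniform load w=9 kN/m over full span:
  y_2 = -wx(L³-2Lx²+x³)/(24EI) = -9·5·(10³-2·10·5²+5³)/(24·10000) = -15/128 m
Superposition: y = Σ y_i = -7547/51840 m ≈ -0.145583 m

y(5) = -7547/51840 m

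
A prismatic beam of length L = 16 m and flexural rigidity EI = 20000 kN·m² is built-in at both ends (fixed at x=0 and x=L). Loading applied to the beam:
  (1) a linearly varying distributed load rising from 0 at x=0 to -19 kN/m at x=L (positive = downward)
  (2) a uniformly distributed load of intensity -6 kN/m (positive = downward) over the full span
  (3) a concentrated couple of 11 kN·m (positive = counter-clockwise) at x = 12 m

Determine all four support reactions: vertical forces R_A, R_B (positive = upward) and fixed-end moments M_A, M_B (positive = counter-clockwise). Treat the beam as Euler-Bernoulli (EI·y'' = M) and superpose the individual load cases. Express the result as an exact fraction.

R_A = -59409/640 kN, M_A = -68807/240 kN·m, R_B = -99311/640 kN, M_B = 29531/80 kN·m

Load 1 — triangular load w₀=-19 kN/m (0→w₀ over full span):
  R_A = 3w₀L/20 = 3·(-19)·16/20 = -228/5 kN
  M_A = w₀L²/30 = (-19)·16²/30 = -2432/15 kN·m
  R_B = 7w₀L/20 = 7·(-19)·16/20 = -532/5 kN
  M_B = -w₀L²/20 = -(-19)·16²/20 = 1216/5 kN·m
Load 2 — uniform load w=-6 kN/m over full span:
  R_A = wL/2 = (-6)·16/2 = -48 kN
  M_A = wL²/12 = (-6)·16²/12 = -128 kN·m
  R_B = wL/2 = (-6)·16/2 = -48 kN
  M_B = -wL²/12 = -(-6)·16²/12 = 128 kN·m
Load 3 — applied couple M₀=11 kN·m at a=12 m (b=L-a=4):
  R_A = 6M₀ab/L³ = 6·11·12·4/16³ = 99/128 kN
  M_A = M₀b(2a-b)/L² = 11·4·(2·12-4)/16² = 55/16 kN·m
  R_B = -6M₀ab/L³ = -6·11·12·4/16³ = -99/128 kN
  M_B = M₀a(2b-a)/L² = 11·12·(2·4-12)/16² = -33/16 kN·m
Superposition: R_A = -59409/640 kN, M_A = -68807/240 kN·m, R_B = -99311/640 kN, M_B = 29531/80 kN·m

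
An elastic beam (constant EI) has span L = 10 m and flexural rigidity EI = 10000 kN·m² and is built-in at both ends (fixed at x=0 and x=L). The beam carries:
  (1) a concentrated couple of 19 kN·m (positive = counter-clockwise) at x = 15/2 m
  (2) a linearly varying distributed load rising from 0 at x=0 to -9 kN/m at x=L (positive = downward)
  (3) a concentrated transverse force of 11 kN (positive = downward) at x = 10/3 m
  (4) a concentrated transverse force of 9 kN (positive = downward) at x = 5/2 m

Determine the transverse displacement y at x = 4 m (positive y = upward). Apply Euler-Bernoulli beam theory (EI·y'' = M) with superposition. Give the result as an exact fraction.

Load 1 — applied couple M₀=19 kN·m at a=15/2 m (b=L-a=5/2):
  y_1 = (R_Ax³/6 - M_Ax²/2)/EI  [x≤a] with R_A=171/80, M_A=95/16 = ((171/80)·4³/6 - (95/16)·4²/2)/10000 = -247/100000 m
Load 2 — triangular load w₀=-9 kN/m (0→w₀ over full span):
  y_2 = -w₀x²(L-x)²(x+2L)/(120LEI) = -(-9)·4²·(10-4)²·(4+2·10)/(120·10·10000) = 162/15625 m
Load 3 — point force P=11 kN at a=10/3 m (b=L-a=20/3):
  y_3 = -Pa²(L-x)²(3bL-(3b+a)(L-x))/(6L³EI)  [x>a] = -11·(10/3)²·(10-4)²·(3·(20/3)·10-(3·(20/3)+(10/3))·(10-4))/(6·10³·10000) = -11/2500 m
Load 4 — point force P=9 kN at a=5/2 m (b=L-a=15/2):
  y_4 = -Pa²(L-x)²(3bL-(3b+a)(L-x))/(6L³EI)  [x>a] = -9·(5/2)²·(10-4)²·(3·(15/2)·10-(3·(15/2)+(5/2))·(10-4))/(6·10³·10000) = -81/32000 m
Superposition: y = Σ y_i = 3867/4000000 m ≈ 0.000967 m

y(4) = 3867/4000000 m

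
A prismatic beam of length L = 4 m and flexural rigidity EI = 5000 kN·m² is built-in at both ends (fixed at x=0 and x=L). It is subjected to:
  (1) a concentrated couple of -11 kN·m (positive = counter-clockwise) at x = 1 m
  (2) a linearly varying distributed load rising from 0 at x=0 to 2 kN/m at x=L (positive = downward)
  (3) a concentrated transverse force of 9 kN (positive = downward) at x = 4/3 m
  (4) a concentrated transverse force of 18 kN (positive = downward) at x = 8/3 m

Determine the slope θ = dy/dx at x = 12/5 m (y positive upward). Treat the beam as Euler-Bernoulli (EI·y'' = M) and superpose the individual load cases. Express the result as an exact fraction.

Load 1 — applied couple M₀=-11 kN·m at a=1 m (b=L-a=3):
  θ_1 = (R_Ax²/2 - M_Ax - M₀(x-a))/EI  [x>a] with R_A=-99/32, M_A=33/16 = ((-99/32)·(12/5)²/2 - (33/16)·(12/5) - (-11)·((12/5)-1))/5000 = 77/250000 rad
Load 2 — triangular load w₀=2 kN/m (0→w₀ over full span):
  θ_2 = -w₀(2x(L-x)(L-2x)(x+2L)+x²(L-x)²)/(120LEI) = -2·(2·(12/5)·(4-(12/5))·(4-2·(12/5))·((12/5)+2·4)+(12/5)²·(4-(12/5))²)/(120·4·5000) = 16/390625 rad
Load 3 — point force P=9 kN at a=4/3 m (b=L-a=8/3):
  θ_3 = Pa²(L-x)(2bL-(3b+a)(L-x))/(2L³EI)  [x>a] = 9·(4/3)²·(4-(12/5))·(2·(8/3)·4-(3·(8/3)+(4/3))·(4-(12/5)))/(2·4³·5000) = 4/15625 rad
Load 4 — point force P=18 kN at a=8/3 m (b=L-a=4/3):
  θ_4 = -Pb²x(2aL-(3a+b)x)/(2L³EI)  [x≤a] = -18·(4/3)²·(12/5)·(2·(8/3)·4-(3·(8/3)+(4/3))·(12/5))/(2·4³·5000) = 2/15625 rad
Superposition: θ = Σ θ_i = 4581/6250000 rad ≈ 0.000733 rad

θ(12/5) = 4581/6250000 rad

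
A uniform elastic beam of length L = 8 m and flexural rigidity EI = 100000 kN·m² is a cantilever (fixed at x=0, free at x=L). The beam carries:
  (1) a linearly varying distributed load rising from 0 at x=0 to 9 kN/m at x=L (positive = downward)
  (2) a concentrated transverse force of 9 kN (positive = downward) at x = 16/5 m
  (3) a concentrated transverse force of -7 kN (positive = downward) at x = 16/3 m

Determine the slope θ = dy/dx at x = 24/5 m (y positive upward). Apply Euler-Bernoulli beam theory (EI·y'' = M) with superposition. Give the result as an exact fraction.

θ(24/5) = -9361/1953125 rad

Load 1 — triangular load w₀=9 kN/m (0→w₀ over full span):
  θ_1 = (w₀Lx²/4-w₀L²x/3-w₀x⁴/(24L))/EI = (9·8·(24/5)²/4-9·8²·(24/5)/3-9·(24/5)⁴/(24·8))/100000 = -10386/1953125 rad
Load 2 — point force P=9 kN at a=16/5 m (b=L-a=24/5):
  θ_2 = -Pa²/(2EI)  [x>a] = -9·(16/5)²/(2·100000) = -36/78125 rad
Load 3 — point force P=-7 kN at a=16/3 m (b=L-a=8/3):
  θ_3 = -Px(2a-x)/(2EI)  [x≤a] = -(-7)·(24/5)·(2·(16/3)-(24/5))/(2·100000) = 77/78125 rad
Superposition: θ = Σ θ_i = -9361/1953125 rad ≈ -0.004793 rad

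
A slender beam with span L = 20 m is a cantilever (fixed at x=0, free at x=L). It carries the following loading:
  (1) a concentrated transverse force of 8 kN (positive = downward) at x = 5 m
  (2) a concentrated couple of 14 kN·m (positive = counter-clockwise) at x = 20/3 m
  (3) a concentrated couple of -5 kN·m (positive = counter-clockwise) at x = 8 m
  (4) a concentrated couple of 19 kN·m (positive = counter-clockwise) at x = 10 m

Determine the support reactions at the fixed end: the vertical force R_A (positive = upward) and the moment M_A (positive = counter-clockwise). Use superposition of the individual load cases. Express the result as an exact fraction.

R_A = 8 kN, M_A = 12 kN·m

Load 1 — point force P=8 kN at a=5 m (b=L-a=15):
  R_A = P = 8 kN
  M_A = Pa = 8·5 = 40 kN·m
Load 2 — applied couple M₀=14 kN·m at a=20/3 m (b=L-a=40/3):
  R_A = 0 kN
  M_A = -M₀ = -14 kN·m
Load 3 — applied couple M₀=-5 kN·m at a=8 m (b=L-a=12):
  R_A = 0 kN
  M_A = -M₀ = -(-5) = 5 kN·m
Load 4 — applied couple M₀=19 kN·m at a=10 m (b=L-a=10):
  R_A = 0 kN
  M_A = -M₀ = -19 kN·m
Superposition: R_A = 8 kN, M_A = 12 kN·m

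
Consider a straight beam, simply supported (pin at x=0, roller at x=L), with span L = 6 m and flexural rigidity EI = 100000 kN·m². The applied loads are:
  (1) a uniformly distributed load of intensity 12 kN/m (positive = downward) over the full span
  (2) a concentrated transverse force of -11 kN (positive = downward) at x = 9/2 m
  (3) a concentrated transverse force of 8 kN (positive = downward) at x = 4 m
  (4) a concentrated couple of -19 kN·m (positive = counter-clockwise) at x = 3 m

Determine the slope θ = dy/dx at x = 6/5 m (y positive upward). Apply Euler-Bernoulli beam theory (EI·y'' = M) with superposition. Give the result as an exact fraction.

Load 1 — uniform load w=12 kN/m over full span:
  θ_1 = -w(L³-6Lx²+4x³)/(24EI) = -12·(6³-6·6·(6/5)²+4·(6/5)³)/(24·100000) = -2673/3125000 rad
Load 2 — point force P=-11 kN at a=9/2 m (b=L-a=3/2):
  θ_2 = -Pb(L²-b²-3x²)/(6LEI)  [x≤a] = -(-11)·(3/2)·(6²-(3/2)²-3·(6/5)²)/(6·6·100000) = 10791/80000000 rad
Load 3 — point force P=8 kN at a=4 m (b=L-a=2):
  θ_3 = -Pb(L²-b²-3x²)/(6LEI)  [x≤a] = -8·2·(6²-2²-3·(6/5)²)/(6·6·100000) = -173/1406250 rad
Load 4 — applied couple M₀=-19 kN·m at a=3 m (b=L-a=3):
  θ_4 = (M₀x²/(2L)+C₁)/EI  [x≤a] with C₁=M₀(3b²-L²)/(6L)=19/4 = ((-19)·(6/5)²/(2·6)+(19/4))/100000 = 247/10000000 rad
Superposition: θ = Σ θ_i = -2947661/3600000000 rad ≈ -0.000819 rad

θ(6/5) = -2947661/3600000000 rad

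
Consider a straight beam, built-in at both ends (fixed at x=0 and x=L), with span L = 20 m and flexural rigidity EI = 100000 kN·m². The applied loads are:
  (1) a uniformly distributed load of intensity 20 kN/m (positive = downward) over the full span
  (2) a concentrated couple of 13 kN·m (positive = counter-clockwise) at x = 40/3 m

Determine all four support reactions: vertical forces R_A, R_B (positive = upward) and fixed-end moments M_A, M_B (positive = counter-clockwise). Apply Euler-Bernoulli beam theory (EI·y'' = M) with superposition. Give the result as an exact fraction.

R_A = 3013/15 kN, M_A = 671 kN·m, R_B = 2987/15 kN, M_B = -2000/3 kN·m

Load 1 — uniform load w=20 kN/m over full span:
  R_A = wL/2 = 20·20/2 = 200 kN
  M_A = wL²/12 = 20·20²/12 = 2000/3 kN·m
  R_B = wL/2 = 20·20/2 = 200 kN
  M_B = -wL²/12 = -20·20²/12 = -2000/3 kN·m
Load 2 — applied couple M₀=13 kN·m at a=40/3 m (b=L-a=20/3):
  R_A = 6M₀ab/L³ = 6·13·(40/3)·(20/3)/20³ = 13/15 kN
  M_A = M₀b(2a-b)/L² = 13·(20/3)·(2·(40/3)-(20/3))/20² = 13/3 kN·m
  R_B = -6M₀ab/L³ = -6·13·(40/3)·(20/3)/20³ = -13/15 kN
  M_B = M₀a(2b-a)/L² = 13·(40/3)·(2·(20/3)-(40/3))/20² = 0 kN·m
Superposition: R_A = 3013/15 kN, M_A = 671 kN·m, R_B = 2987/15 kN, M_B = -2000/3 kN·m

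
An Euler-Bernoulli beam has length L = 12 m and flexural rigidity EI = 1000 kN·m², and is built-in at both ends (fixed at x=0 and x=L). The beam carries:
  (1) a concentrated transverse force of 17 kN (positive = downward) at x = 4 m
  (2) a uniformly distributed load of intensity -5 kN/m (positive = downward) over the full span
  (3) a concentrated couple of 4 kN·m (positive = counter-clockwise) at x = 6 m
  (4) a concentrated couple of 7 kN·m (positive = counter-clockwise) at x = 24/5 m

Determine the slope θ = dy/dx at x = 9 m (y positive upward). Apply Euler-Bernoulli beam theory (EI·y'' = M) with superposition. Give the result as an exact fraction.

θ(9) = -4569/100000 rad

Load 1 — point force P=17 kN at a=4 m (b=L-a=8):
  θ_1 = Pa²(L-x)(2bL-(3b+a)(L-x))/(2L³EI)  [x>a] = 17·4²·(12-9)·(2·8·12-(3·8+4)·(12-9))/(2·12³·1000) = 51/2000 rad
Load 2 — uniform load w=-5 kN/m over full span:
  θ_2 = -wx(L-x)(L-2x)/(12EI) = -(-5)·9·(12-9)·(12-2·9)/(12·1000) = -27/400 rad
Load 3 — applied couple M₀=4 kN·m at a=6 m (b=L-a=6):
  θ_3 = (R_Ax²/2 - M_Ax - M₀(x-a))/EI  [x>a] with R_A=1/2, M_A=1 = ((1/2)·9²/2 - 1·9 - 4·(9-6))/1000 = -3/4000 rad
Load 4 — applied couple M₀=7 kN·m at a=24/5 m (b=L-a=36/5):
  θ_4 = (R_Ax²/2 - M_Ax - M₀(x-a))/EI  [x>a] with R_A=21/25, M_A=21/25 = ((21/25)·9²/2 - (21/25)·9 - 7·(9-(24/5)))/1000 = -147/50000 rad
Superposition: θ = Σ θ_i = -4569/100000 rad ≈ -0.045690 rad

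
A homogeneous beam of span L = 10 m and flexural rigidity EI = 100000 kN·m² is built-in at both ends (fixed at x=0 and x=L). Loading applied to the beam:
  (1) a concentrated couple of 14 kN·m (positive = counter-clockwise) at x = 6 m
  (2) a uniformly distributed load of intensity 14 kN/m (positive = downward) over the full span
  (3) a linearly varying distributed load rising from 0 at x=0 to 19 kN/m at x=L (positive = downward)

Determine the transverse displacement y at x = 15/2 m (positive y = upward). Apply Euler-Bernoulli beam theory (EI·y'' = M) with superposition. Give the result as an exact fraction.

Load 1 — applied couple M₀=14 kN·m at a=6 m (b=L-a=4):
  y_1 = (R_Ax³/6 - M_Ax²/2 - M₀(x-a)²/2)/EI  [x>a] with R_A=252/125, M_A=112/25 = ((252/125)·(15/2)³/6 - (112/25)·(15/2)²/2 - 14·((15/2)-6)²/2)/100000 = 0 m
Load 2 — uniform load w=14 kN/m over full span:
  y_2 = -wx²(L-x)²/(24EI) = -14·(15/2)²·(10-(15/2))²/(24·100000) = -21/10240 m
Load 3 — triangular load w₀=19 kN/m (0→w₀ over full span):
  y_3 = -w₀x²(L-x)²(x+2L)/(120LEI) = -19·(15/2)²·(10-(15/2))²·((15/2)+2·10)/(120·10·100000) = -627/409600 m
Superposition: y = Σ y_i = -1467/409600 m ≈ -0.003582 m

y(15/2) = -1467/409600 m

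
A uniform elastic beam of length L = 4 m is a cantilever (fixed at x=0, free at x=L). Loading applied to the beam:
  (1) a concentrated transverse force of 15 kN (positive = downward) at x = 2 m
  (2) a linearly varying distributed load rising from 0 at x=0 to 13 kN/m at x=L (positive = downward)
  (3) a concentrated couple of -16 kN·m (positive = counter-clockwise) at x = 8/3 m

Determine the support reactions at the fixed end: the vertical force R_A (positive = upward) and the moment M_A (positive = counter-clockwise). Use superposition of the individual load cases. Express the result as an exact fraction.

Load 1 — point force P=15 kN at a=2 m (b=L-a=2):
  R_A = P = 15 kN
  M_A = Pa = 15·2 = 30 kN·m
Load 2 — triangular load w₀=13 kN/m (0→w₀ over full span):
  R_A = w₀L/2 = 13·4/2 = 26 kN
  M_A = w₀L²/3 = 13·4²/3 = 208/3 kN·m
Load 3 — applied couple M₀=-16 kN·m at a=8/3 m (b=L-a=4/3):
  R_A = 0 kN
  M_A = -M₀ = -(-16) = 16 kN·m
Superposition: R_A = 41 kN, M_A = 346/3 kN·m

R_A = 41 kN, M_A = 346/3 kN·m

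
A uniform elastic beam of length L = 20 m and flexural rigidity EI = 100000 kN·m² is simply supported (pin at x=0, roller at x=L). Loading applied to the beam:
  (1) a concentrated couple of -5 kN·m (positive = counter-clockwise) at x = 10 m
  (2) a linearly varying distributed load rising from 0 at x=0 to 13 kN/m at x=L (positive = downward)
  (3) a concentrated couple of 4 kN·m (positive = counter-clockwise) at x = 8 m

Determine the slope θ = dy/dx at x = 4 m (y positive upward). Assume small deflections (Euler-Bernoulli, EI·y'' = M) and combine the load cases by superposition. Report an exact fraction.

θ(4) = -150989/9000000 rad

Load 1 — applied couple M₀=-5 kN·m at a=10 m (b=L-a=10):
  θ_1 = (M₀x²/(2L)+C₁)/EI  [x≤a] with C₁=M₀(3b²-L²)/(6L)=25/6 = ((-5)·4²/(2·20)+(25/6))/100000 = 13/600000 rad
Load 2 — triangular load w₀=13 kN/m (0→w₀ over full span):
  θ_2 = -w₀(7L⁴-30L²x²+15x⁴)/(360LEI) = -13·(7·20⁴-30·20²·4²+15·4⁴)/(360·20·100000) = -2366/140625 rad
Load 3 — applied couple M₀=4 kN·m at a=8 m (b=L-a=12):
  θ_3 = (M₀x²/(2L)+C₁)/EI  [x≤a] with C₁=M₀(3b²-L²)/(6L)=16/15 = (4·4²/(2·20)+(16/15))/100000 = 1/37500 rad
Superposition: θ = Σ θ_i = -150989/9000000 rad ≈ -0.016777 rad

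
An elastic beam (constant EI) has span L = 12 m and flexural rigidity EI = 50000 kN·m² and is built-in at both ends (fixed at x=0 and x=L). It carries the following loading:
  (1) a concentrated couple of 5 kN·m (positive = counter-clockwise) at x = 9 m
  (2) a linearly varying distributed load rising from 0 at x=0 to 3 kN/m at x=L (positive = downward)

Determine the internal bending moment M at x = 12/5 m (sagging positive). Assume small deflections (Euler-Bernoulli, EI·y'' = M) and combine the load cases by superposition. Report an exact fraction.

M(12/5) = -4907/2000 kN·m

Load 1 — applied couple M₀=5 kN·m at a=9 m (b=L-a=3):
  M_1 = R_Ax - M_A  [x≤a] with R_A=15/32, M_A=25/16 = (15/32)·(12/5) - (25/16) = -7/16 kN·m
Load 2 — triangular load w₀=3 kN/m (0→w₀ over full span):
  M_2 = 3w₀Lx/20 - w₀L²/30 - w₀x³/(6L) = 3·3·12·(12/5)/20 - 3·12²/30 - 3·(12/5)³/(6·12) = -252/125 kN·m
Superposition: M = Σ M_i = -4907/2000 kN·m ≈ -2.453500 kN·m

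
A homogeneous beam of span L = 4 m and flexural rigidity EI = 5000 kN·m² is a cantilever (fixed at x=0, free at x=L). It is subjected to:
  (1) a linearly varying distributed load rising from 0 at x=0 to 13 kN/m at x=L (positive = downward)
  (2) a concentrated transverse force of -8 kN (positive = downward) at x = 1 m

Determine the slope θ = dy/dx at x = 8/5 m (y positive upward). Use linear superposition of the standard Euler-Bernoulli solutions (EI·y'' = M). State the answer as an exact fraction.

θ(8/5) = -11647/781250 rad

Load 1 — triangular load w₀=13 kN/m (0→w₀ over full span):
  θ_1 = (w₀Lx²/4-w₀L²x/3-w₀x⁴/(24L))/EI = (13·4·(8/5)²/4-13·4²·(8/5)/3-13·(8/5)⁴/(24·4))/5000 = -6136/390625 rad
Load 2 — point force P=-8 kN at a=1 m (b=L-a=3):
  θ_2 = -Pa²/(2EI)  [x>a] = -(-8)·1²/(2·5000) = 1/1250 rad
Superposition: θ = Σ θ_i = -11647/781250 rad ≈ -0.014908 rad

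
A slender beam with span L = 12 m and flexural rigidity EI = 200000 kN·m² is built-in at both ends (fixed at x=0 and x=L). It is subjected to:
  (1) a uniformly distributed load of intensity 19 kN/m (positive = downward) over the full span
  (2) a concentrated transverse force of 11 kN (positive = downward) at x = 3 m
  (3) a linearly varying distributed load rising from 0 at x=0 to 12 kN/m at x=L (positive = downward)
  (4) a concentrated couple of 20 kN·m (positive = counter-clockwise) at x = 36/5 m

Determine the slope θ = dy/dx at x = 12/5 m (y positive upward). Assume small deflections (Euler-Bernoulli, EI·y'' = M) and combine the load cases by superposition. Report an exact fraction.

θ(12/5) = -457923/250000000 rad

Load 1 — uniform load w=19 kN/m over full span:
  θ_1 = -wx(L-x)(L-2x)/(12EI) = -19·(12/5)·(12-(12/5))·(12-2·(12/5))/(12·200000) = -513/390625 rad
Load 2 — point force P=11 kN at a=3 m (b=L-a=9):
  θ_2 = -Pb²x(2aL-(3a+b)x)/(2L³EI)  [x≤a] = -11·9²·(12/5)·(2·3·12-(3·3+9)·(12/5))/(2·12³·200000) = -891/10000000 rad
Load 3 — triangular load w₀=12 kN/m (0→w₀ over full span):
  θ_3 = -w₀(2x(L-x)(L-2x)(x+2L)+x²(L-x)²)/(120LEI) = -12·(2·(12/5)·(12-(12/5))·(12-2·(12/5))·((12/5)+2·12)+(12/5)²·(12-(12/5))²)/(120·12·200000) = -756/1953125 rad
Load 4 — applied couple M₀=20 kN·m at a=36/5 m (b=L-a=24/5):
  θ_4 = (R_Ax²/2 - M_Ax)/EI  [x≤a] with R_A=12/5, M_A=32/5 = ((12/5)·(12/5)²/2 - (32/5)·(12/5))/200000 = -33/781250 rad
Superposition: θ = Σ θ_i = -457923/250000000 rad ≈ -0.001832 rad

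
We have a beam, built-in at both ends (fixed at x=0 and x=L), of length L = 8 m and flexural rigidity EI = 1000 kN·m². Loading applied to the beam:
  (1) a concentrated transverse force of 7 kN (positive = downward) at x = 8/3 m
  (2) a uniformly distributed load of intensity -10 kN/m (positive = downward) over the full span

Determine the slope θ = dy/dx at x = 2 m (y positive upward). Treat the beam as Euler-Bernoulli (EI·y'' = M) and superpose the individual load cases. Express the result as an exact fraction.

θ(2) = 38/1125 rad

Load 1 — point force P=7 kN at a=8/3 m (b=L-a=16/3):
  θ_1 = -Pb²x(2aL-(3a+b)x)/(2L³EI)  [x≤a] = -7·(16/3)²·2·(2·(8/3)·8-(3·(8/3)+(16/3))·2)/(2·8³·1000) = -7/1125 rad
Load 2 — uniform load w=-10 kN/m over full span:
  θ_2 = -wx(L-x)(L-2x)/(12EI) = -(-10)·2·(8-2)·(8-2·2)/(12·1000) = 1/25 rad
Superposition: θ = Σ θ_i = 38/1125 rad ≈ 0.033778 rad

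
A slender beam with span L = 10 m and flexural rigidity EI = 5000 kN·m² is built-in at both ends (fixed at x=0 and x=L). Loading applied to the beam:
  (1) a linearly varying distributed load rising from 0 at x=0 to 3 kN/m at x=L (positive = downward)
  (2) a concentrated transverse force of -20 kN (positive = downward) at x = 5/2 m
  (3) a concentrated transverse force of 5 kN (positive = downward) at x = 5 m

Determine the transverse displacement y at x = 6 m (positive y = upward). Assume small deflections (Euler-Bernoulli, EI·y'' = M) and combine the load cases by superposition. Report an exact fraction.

y(6) = -1433/375000 m

Load 1 — triangular load w₀=3 kN/m (0→w₀ over full span):
  y_1 = -w₀x²(L-x)²(x+2L)/(120LEI) = -3·6²·(10-6)²·(6+2·10)/(120·10·5000) = -117/15625 m
Load 2 — point force P=-20 kN at a=5/2 m (b=L-a=15/2):
  y_2 = -Pa²(L-x)²(3bL-(3b+a)(L-x))/(6L³EI)  [x>a] = -(-20)·(5/2)²·(10-6)²·(3·(15/2)·10-(3·(15/2)+(5/2))·(10-6))/(6·10³·5000) = 1/120 m
Load 3 — point force P=5 kN at a=5 m (b=L-a=5):
  y_3 = -Pa²(L-x)²(3bL-(3b+a)(L-x))/(6L³EI)  [x>a] = -5·5²·(10-6)²·(3·5·10-(3·5+5)·(10-6))/(6·10³·5000) = -7/1500 m
Superposition: y = Σ y_i = -1433/375000 m ≈ -0.003821 m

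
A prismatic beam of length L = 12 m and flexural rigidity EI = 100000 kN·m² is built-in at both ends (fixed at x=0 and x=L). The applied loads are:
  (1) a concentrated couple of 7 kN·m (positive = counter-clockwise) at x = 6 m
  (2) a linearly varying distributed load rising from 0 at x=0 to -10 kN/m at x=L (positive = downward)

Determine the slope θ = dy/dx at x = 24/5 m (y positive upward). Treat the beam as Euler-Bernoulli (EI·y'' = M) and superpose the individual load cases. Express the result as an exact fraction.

Load 1 — applied couple M₀=7 kN·m at a=6 m (b=L-a=6):
  θ_1 = (R_Ax²/2 - M_Ax)/EI  [x≤a] with R_A=7/8, M_A=7/4 = ((7/8)·(24/5)²/2 - (7/4)·(24/5))/100000 = 21/1250000 rad
Load 2 — triangular load w₀=-10 kN/m (0→w₀ over full span):
  θ_2 = -w₀(2x(L-x)(L-2x)(x+2L)+x²(L-x)²)/(120LEI) = -(-10)·(2·(24/5)·(12-(24/5))·(12-2·(24/5))·((24/5)+2·12)+(24/5)²·(12-(24/5))²)/(120·12·100000) = 162/390625 rad
Superposition: θ = Σ θ_i = 2697/6250000 rad ≈ 0.000432 rad

θ(24/5) = 2697/6250000 rad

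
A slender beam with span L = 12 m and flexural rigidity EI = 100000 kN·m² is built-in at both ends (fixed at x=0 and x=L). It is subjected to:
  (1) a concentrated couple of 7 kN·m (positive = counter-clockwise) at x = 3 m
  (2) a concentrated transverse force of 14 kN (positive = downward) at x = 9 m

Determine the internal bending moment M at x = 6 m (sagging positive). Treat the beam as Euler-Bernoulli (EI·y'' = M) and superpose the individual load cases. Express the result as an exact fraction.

Load 1 — applied couple M₀=7 kN·m at a=3 m (b=L-a=9):
  M_1 = R_Ax - M_A - M₀  [x>a] with R_A=21/32, M_A=-21/16 = (21/32)·6 - (-21/16) - 7 = -7/4 kN·m
Load 2 — point force P=14 kN at a=9 m (b=L-a=3):
  M_2 = Pb²(3a+b)x/L³ - Pab²/L²  [x≤a] = 14·3²·(3·9+3)·6/12³ - 14·9·3²/12² = 21/4 kN·m
Superposition: M = Σ M_i = 7/2 kN·m ≈ 3.500000 kN·m

M(6) = 7/2 kN·m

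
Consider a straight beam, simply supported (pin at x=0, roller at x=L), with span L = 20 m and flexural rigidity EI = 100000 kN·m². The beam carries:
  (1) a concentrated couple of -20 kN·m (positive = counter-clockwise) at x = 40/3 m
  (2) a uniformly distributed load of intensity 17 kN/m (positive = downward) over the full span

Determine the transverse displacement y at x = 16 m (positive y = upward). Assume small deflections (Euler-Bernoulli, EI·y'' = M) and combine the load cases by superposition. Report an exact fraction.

Load 1 — applied couple M₀=-20 kN·m at a=40/3 m (b=L-a=20/3):
  y_1 = (M₀x³/(6L)-M₀(x-a)²/2+C₁x)/EI  [x>a] with C₁=M₀(3b²-L²)/(6L)=400/9 = ((-20)·16³/(6·20)-(-20)·(16-(40/3))²/2+(400/9)·16)/100000 = 28/28125 m
Load 2 — uniform load w=17 kN/m over full span:
  y_2 = -wx(L³-2Lx²+x³)/(24EI) = -17·16·(20³-2·20·16²+16³)/(24·100000) = -1972/9375 m
Superposition: y = Σ y_i = -5888/28125 m ≈ -0.209351 m

y(16) = -5888/28125 m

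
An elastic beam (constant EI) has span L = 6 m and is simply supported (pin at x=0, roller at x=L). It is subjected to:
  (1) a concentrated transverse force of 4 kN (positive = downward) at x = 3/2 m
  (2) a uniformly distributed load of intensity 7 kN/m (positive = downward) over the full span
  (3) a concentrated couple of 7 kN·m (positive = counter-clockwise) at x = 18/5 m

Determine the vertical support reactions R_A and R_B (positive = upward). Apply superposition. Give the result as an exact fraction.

Load 1 — point force P=4 kN at a=3/2 m (b=L-a=9/2):
  R_A = Pb/L = 4·(9/2)/6 = 3 kN
  R_B = Pa/L = 4·(3/2)/6 = 1 kN
Load 2 — uniform load w=7 kN/m over full span:
  R_A = wL/2 = 7·6/2 = 21 kN
  R_B = wL/2 = 7·6/2 = 21 kN
Load 3 — applied couple M₀=7 kN·m at a=18/5 m (b=L-a=12/5):
  R_A = M₀/L = 7/6 kN
  R_B = -M₀/L = -7/6 kN
Superposition: R_A = 151/6 kN, R_B = 125/6 kN

R_A = 151/6 kN, R_B = 125/6 kN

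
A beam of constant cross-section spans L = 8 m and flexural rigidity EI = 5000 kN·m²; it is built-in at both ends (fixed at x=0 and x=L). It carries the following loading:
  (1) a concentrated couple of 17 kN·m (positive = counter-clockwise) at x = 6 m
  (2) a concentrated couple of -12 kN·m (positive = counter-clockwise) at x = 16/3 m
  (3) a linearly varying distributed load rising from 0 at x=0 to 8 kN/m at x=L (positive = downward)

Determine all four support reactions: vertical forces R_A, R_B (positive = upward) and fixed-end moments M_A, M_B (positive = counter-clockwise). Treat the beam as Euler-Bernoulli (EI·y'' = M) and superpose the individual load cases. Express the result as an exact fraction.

Load 1 — applied couple M₀=17 kN·m at a=6 m (b=L-a=2):
  R_A = 6M₀ab/L³ = 6·17·6·2/8³ = 153/64 kN
  M_A = M₀b(2a-b)/L² = 17·2·(2·6-2)/8² = 85/16 kN·m
  R_B = -6M₀ab/L³ = -6·17·6·2/8³ = -153/64 kN
  M_B = M₀a(2b-a)/L² = 17·6·(2·2-6)/8² = -51/16 kN·m
Load 2 — applied couple M₀=-12 kN·m at a=16/3 m (b=L-a=8/3):
  R_A = 6M₀ab/L³ = 6·(-12)·(16/3)·(8/3)/8³ = -2 kN
  M_A = M₀b(2a-b)/L² = (-12)·(8/3)·(2·(16/3)-(8/3))/8² = -4 kN·m
  R_B = -6M₀ab/L³ = -6·(-12)·(16/3)·(8/3)/8³ = 2 kN
  M_B = M₀a(2b-a)/L² = (-12)·(16/3)·(2·(8/3)-(16/3))/8² = 0 kN·m
Load 3 — triangular load w₀=8 kN/m (0→w₀ over full span):
  R_A = 3w₀L/20 = 3·8·8/20 = 48/5 kN
  M_A = w₀L²/30 = 8·8²/30 = 256/15 kN·m
  R_B = 7w₀L/20 = 7·8·8/20 = 112/5 kN
  M_B = -w₀L²/20 = -8·8²/20 = -128/5 kN·m
Superposition: R_A = 3197/320 kN, M_A = 4411/240 kN·m, R_B = 7043/320 kN, M_B = -2303/80 kN·m

R_A = 3197/320 kN, M_A = 4411/240 kN·m, R_B = 7043/320 kN, M_B = -2303/80 kN·m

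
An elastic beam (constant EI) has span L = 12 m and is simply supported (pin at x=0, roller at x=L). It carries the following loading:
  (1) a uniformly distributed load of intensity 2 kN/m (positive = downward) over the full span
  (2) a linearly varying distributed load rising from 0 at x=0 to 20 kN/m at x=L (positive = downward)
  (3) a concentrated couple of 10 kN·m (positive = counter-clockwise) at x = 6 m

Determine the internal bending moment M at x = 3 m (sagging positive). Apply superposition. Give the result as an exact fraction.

Load 1 — uniform load w=2 kN/m over full span:
  M_1 = wx(L-x)/2 = 2·3·(12-3)/2 = 27 kN·m
Load 2 — triangular load w₀=20 kN/m (0→w₀ over full span):
  M_2 = w₀Lx/6 - w₀x³/(6L) = 20·12·3/6 - 20·3³/(6·12) = 225/2 kN·m
Load 3 — applied couple M₀=10 kN·m at a=6 m (b=L-a=6):
  M_3 = M₀x/L  [x≤a] = 10·3/12 = 5/2 kN·m
Superposition: M = Σ M_i = 142 kN·m ≈ 142.000000 kN·m

M(3) = 142 kN·m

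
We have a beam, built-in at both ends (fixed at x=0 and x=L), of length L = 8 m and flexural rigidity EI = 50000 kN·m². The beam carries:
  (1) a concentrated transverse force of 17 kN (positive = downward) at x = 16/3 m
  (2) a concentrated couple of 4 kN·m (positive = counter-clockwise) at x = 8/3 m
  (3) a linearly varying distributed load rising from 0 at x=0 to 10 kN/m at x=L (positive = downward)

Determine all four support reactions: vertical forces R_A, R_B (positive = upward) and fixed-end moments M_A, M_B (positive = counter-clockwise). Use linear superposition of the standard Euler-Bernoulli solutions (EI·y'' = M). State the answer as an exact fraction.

R_A = 461/27 kN, M_A = 848/27 kN·m, R_B = 1078/27 kN, M_B = -1372/27 kN·m

Load 1 — point force P=17 kN at a=16/3 m (b=L-a=8/3):
  R_A = Pb²(3a+b)/L³ = 17·(8/3)²·(3·(16/3)+(8/3))/8³ = 119/27 kN
  M_A = Pab²/L² = 17·(16/3)·(8/3)²/8² = 272/27 kN·m
  R_B = Pa²(a+3b)/L³ = 17·(16/3)²·((16/3)+3·(8/3))/8³ = 340/27 kN
  M_B = -Pa²b/L² = -17·(16/3)²·(8/3)/8² = -544/27 kN·m
Load 2 — applied couple M₀=4 kN·m at a=8/3 m (b=L-a=16/3):
  R_A = 6M₀ab/L³ = 6·4·(8/3)·(16/3)/8³ = 2/3 kN
  M_A = M₀b(2a-b)/L² = 4·(16/3)·(2·(8/3)-(16/3))/8² = 0 kN·m
  R_B = -6M₀ab/L³ = -6·4·(8/3)·(16/3)/8³ = -2/3 kN
  M_B = M₀a(2b-a)/L² = 4·(8/3)·(2·(16/3)-(8/3))/8² = 4/3 kN·m
Load 3 — triangular load w₀=10 kN/m (0→w₀ over full span):
  R_A = 3w₀L/20 = 3·10·8/20 = 12 kN
  M_A = w₀L²/30 = 10·8²/30 = 64/3 kN·m
  R_B = 7w₀L/20 = 7·10·8/20 = 28 kN
  M_B = -w₀L²/20 = -10·8²/20 = -32 kN·m
Superposition: R_A = 461/27 kN, M_A = 848/27 kN·m, R_B = 1078/27 kN, M_B = -1372/27 kN·m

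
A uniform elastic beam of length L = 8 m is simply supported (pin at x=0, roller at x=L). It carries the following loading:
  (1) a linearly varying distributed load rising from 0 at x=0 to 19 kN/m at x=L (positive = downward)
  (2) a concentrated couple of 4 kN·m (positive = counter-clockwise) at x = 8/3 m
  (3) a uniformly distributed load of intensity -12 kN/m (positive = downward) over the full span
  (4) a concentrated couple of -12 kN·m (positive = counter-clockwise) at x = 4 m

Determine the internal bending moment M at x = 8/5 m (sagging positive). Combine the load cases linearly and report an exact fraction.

M(8/5) = -3016/125 kN·m

Load 1 — triangular load w₀=19 kN/m (0→w₀ over full span):
  M_1 = w₀Lx/6 - w₀x³/(6L) = 19·8·(8/5)/6 - 19·(8/5)³/(6·8) = 4864/125 kN·m
Load 2 — applied couple M₀=4 kN·m at a=8/3 m (b=L-a=16/3):
  M_2 = M₀x/L  [x≤a] = 4·(8/5)/8 = 4/5 kN·m
Load 3 — uniform load w=-12 kN/m over full span:
  M_3 = wx(L-x)/2 = (-12)·(8/5)·(8-(8/5))/2 = -1536/25 kN·m
Load 4 — applied couple M₀=-12 kN·m at a=4 m (b=L-a=4):
  M_4 = M₀x/L  [x≤a] = (-12)·(8/5)/8 = -12/5 kN·m
Superposition: M = Σ M_i = -3016/125 kN·m ≈ -24.128000 kN·m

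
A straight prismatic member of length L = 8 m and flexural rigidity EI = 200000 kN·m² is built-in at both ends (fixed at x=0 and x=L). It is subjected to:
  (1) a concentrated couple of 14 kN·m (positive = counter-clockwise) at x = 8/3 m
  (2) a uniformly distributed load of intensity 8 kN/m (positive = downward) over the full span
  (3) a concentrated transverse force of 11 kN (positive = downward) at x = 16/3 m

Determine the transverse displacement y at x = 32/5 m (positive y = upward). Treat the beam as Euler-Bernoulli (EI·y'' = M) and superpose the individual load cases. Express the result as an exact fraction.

y(32/5) = -32983/158203125 m

Load 1 — applied couple M₀=14 kN·m at a=8/3 m (b=L-a=16/3):
  y_1 = (R_Ax³/6 - M_Ax²/2 - M₀(x-a)²/2)/EI  [x>a] with R_A=7/3, M_A=0 = ((7/3)·(32/5)³/6 - 0·(32/5)²/2 - 14·((32/5)-(8/3))²/2)/200000 = 77/3515625 m
Load 2 — uniform load w=8 kN/m over full span:
  y_2 = -wx²(L-x)²/(24EI) = -8·(32/5)²·(8-(32/5))²/(24·200000) = -1024/5859375 m
Load 3 — point force P=11 kN at a=16/3 m (b=L-a=8/3):
  y_3 = -Pa²(L-x)²(3bL-(3b+a)(L-x))/(6L³EI)  [x>a] = -11·(16/3)²·(8-(32/5))²·(3·(8/3)·8-(3·(8/3)+(16/3))·(8-(32/5)))/(6·8³·200000) = -352/6328125 m
Superposition: y = Σ y_i = -32983/158203125 m ≈ -0.000208 m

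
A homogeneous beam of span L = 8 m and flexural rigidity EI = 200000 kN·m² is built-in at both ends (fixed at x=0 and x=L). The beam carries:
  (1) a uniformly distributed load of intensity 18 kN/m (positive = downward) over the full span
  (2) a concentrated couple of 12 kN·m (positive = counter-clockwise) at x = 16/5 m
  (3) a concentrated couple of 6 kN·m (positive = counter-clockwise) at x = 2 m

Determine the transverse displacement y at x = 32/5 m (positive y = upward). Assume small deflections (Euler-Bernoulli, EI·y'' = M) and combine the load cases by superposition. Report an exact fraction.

y(32/5) = -57327/156250000 m

Load 1 — uniform load w=18 kN/m over full span:
  y_1 = -wx²(L-x)²/(24EI) = -18·(32/5)²·(8-(32/5))²/(24·200000) = -768/1953125 m
Load 2 — applied couple M₀=12 kN·m at a=16/5 m (b=L-a=24/5):
  y_2 = (R_Ax³/6 - M_Ax²/2 - M₀(x-a)²/2)/EI  [x>a] with R_A=54/25, M_A=36/25 = ((54/25)·(32/5)³/6 - (36/25)·(32/5)²/2 - 12·((32/5)-(16/5))²/2)/200000 = 168/9765625 m
Load 3 — applied couple M₀=6 kN·m at a=2 m (b=L-a=6):
  y_3 = (R_Ax³/6 - M_Ax²/2 - M₀(x-a)²/2)/EI  [x>a] with R_A=27/32, M_A=-9/8 = ((27/32)·(32/5)³/6 - (-9/8)·(32/5)²/2 - 6·((32/5)-2)²/2)/200000 = 57/6250000 m
Superposition: y = Σ y_i = -57327/156250000 m ≈ -0.000367 m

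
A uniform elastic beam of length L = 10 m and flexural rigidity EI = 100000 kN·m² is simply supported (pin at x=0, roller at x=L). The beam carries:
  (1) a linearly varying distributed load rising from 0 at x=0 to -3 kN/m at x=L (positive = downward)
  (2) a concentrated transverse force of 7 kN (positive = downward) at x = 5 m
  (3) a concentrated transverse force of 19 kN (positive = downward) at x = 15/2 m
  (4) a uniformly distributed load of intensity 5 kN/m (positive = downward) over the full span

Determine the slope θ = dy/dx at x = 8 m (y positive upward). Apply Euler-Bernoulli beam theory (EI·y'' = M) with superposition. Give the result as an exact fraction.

θ(8) = 108811/48000000 rad

Load 1 — triangular load w₀=-3 kN/m (0→w₀ over full span):
  θ_1 = -w₀(7L⁴-30L²x²+15x⁴)/(360LEI) = -(-3)·(7·10⁴-30·10²·8²+15·8⁴)/(360·10·100000) = -757/1500000 rad
Load 2 — point force P=7 kN at a=5 m (b=L-a=5):
  θ_2 = -Pa(2L²-6Lx+3x²+a²)/(6LEI)  [x>a] = -7·5·(2·10²-6·10·8+3·8²+5²)/(6·10·100000) = 147/400000 rad
Load 3 — point force P=19 kN at a=15/2 m (b=L-a=5/2):
  θ_3 = -Pa(2L²-6Lx+3x²+a²)/(6LEI)  [x>a] = -19·(15/2)·(2·10²-6·10·8+3·8²+(15/2)²)/(6·10·100000) = 2413/3200000 rad
Load 4 — uniform load w=5 kN/m over full span:
  θ_4 = -w(L³-6Lx²+4x³)/(24EI) = -5·(10³-6·10·8²+4·8³)/(24·100000) = 33/20000 rad
Superposition: θ = Σ θ_i = 108811/48000000 rad ≈ 0.002267 rad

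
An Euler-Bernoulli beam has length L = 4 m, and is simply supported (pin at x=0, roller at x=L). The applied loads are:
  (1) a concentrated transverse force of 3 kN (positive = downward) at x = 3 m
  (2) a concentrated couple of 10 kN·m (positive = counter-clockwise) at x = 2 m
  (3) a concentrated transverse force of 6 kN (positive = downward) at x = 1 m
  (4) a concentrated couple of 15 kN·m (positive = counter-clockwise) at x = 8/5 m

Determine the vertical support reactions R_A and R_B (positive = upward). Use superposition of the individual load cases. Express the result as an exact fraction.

Load 1 — point force P=3 kN at a=3 m (b=L-a=1):
  R_A = Pb/L = 3·1/4 = 3/4 kN
  R_B = Pa/L = 3·3/4 = 9/4 kN
Load 2 — applied couple M₀=10 kN·m at a=2 m (b=L-a=2):
  R_A = M₀/L = 10/4 = 5/2 kN
  R_B = -M₀/L = -10/4 = -5/2 kN
Load 3 — point force P=6 kN at a=1 m (b=L-a=3):
  R_A = Pb/L = 6·3/4 = 9/2 kN
  R_B = Pa/L = 6·1/4 = 3/2 kN
Load 4 — applied couple M₀=15 kN·m at a=8/5 m (b=L-a=12/5):
  R_A = M₀/L = 15/4 kN
  R_B = -M₀/L = -15/4 kN
Superposition: R_A = 23/2 kN, R_B = -5/2 kN

R_A = 23/2 kN, R_B = -5/2 kN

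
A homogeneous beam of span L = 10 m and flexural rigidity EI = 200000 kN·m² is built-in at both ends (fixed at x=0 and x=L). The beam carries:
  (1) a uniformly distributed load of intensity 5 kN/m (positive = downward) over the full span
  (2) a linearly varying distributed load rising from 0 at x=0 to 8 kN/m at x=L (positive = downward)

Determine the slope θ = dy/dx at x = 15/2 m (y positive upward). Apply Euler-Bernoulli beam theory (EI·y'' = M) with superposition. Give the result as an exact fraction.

θ(15/2) = 91/256000 rad

Load 1 — uniform load w=5 kN/m over full span:
  θ_1 = -wx(L-x)(L-2x)/(12EI) = -5·(15/2)·(10-(15/2))·(10-2·(15/2))/(12·200000) = 1/5120 rad
Load 2 — triangular load w₀=8 kN/m (0→w₀ over full span):
  θ_2 = -w₀(2x(L-x)(L-2x)(x+2L)+x²(L-x)²)/(120LEI) = -8·(2·(15/2)·(10-(15/2))·(10-2·(15/2))·((15/2)+2·10)+(15/2)²·(10-(15/2))²)/(120·10·200000) = 41/256000 rad
Superposition: θ = Σ θ_i = 91/256000 rad ≈ 0.000355 rad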